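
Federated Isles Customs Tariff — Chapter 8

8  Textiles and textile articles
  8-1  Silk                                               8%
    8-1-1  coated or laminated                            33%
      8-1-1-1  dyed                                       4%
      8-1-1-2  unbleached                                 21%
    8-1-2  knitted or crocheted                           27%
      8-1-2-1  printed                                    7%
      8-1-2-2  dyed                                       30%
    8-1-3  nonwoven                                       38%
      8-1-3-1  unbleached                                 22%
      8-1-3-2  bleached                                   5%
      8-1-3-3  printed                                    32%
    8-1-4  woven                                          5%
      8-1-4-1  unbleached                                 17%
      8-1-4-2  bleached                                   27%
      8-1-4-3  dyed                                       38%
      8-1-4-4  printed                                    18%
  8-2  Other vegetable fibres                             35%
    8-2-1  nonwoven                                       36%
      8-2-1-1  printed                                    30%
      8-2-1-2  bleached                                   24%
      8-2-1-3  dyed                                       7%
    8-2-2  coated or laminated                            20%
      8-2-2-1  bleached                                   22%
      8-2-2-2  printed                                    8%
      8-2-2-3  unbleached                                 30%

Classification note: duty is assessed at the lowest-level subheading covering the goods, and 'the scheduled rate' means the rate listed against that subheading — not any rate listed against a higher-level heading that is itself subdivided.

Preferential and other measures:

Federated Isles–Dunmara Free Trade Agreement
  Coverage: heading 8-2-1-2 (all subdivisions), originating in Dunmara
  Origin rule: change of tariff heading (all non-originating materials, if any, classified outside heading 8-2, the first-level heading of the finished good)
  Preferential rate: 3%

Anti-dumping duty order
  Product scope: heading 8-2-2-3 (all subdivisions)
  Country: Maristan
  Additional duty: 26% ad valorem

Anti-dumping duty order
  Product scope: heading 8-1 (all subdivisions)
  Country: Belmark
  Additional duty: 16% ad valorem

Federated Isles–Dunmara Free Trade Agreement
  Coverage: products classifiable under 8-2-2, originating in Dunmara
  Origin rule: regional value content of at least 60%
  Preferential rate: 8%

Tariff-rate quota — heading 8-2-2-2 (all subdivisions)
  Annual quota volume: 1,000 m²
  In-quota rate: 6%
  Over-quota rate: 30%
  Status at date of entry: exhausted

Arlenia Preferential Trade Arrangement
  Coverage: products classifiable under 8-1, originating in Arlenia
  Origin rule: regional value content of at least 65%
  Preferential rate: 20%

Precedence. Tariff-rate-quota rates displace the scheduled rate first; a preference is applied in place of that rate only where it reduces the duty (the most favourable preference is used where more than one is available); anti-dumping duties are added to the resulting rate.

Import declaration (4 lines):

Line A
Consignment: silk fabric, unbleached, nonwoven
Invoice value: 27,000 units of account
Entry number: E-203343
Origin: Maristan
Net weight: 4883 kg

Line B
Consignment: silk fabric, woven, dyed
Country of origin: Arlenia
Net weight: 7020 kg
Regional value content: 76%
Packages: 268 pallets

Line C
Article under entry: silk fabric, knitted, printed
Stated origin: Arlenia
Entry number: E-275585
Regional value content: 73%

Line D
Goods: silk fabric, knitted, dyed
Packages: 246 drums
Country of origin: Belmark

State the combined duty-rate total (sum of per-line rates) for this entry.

95%

Line A: silk → 8-1; nonwoven → 8-1-3; unbleached → 8-1-3-1. Scheduled 22%. No special measure applies. → 22%.
Line B: silk → 8-1; woven → 8-1-4; dyed → 8-1-4-3. Scheduled 38%. Arlenia agreement on 8-1: RVC ≥ 65% → 20% available; preferential 20%. → 20%.
Line C: silk → 8-1; knitted → 8-1-2; printed → 8-1-2-1. Scheduled 7%. Arlenia agreement on 8-1: RVC ≥ 65% → 20% available; preference 20% not lower than 7% → no reduction. → 7%.
Line D: silk → 8-1; knitted → 8-1-2; dyed → 8-1-2-2. Scheduled 30%. anti-dumping (Belmark, 8-1): +16%; total 30% + 16% = 46%. → 46%.
Sum: 22% + 20% + 7% + 46% = 95%.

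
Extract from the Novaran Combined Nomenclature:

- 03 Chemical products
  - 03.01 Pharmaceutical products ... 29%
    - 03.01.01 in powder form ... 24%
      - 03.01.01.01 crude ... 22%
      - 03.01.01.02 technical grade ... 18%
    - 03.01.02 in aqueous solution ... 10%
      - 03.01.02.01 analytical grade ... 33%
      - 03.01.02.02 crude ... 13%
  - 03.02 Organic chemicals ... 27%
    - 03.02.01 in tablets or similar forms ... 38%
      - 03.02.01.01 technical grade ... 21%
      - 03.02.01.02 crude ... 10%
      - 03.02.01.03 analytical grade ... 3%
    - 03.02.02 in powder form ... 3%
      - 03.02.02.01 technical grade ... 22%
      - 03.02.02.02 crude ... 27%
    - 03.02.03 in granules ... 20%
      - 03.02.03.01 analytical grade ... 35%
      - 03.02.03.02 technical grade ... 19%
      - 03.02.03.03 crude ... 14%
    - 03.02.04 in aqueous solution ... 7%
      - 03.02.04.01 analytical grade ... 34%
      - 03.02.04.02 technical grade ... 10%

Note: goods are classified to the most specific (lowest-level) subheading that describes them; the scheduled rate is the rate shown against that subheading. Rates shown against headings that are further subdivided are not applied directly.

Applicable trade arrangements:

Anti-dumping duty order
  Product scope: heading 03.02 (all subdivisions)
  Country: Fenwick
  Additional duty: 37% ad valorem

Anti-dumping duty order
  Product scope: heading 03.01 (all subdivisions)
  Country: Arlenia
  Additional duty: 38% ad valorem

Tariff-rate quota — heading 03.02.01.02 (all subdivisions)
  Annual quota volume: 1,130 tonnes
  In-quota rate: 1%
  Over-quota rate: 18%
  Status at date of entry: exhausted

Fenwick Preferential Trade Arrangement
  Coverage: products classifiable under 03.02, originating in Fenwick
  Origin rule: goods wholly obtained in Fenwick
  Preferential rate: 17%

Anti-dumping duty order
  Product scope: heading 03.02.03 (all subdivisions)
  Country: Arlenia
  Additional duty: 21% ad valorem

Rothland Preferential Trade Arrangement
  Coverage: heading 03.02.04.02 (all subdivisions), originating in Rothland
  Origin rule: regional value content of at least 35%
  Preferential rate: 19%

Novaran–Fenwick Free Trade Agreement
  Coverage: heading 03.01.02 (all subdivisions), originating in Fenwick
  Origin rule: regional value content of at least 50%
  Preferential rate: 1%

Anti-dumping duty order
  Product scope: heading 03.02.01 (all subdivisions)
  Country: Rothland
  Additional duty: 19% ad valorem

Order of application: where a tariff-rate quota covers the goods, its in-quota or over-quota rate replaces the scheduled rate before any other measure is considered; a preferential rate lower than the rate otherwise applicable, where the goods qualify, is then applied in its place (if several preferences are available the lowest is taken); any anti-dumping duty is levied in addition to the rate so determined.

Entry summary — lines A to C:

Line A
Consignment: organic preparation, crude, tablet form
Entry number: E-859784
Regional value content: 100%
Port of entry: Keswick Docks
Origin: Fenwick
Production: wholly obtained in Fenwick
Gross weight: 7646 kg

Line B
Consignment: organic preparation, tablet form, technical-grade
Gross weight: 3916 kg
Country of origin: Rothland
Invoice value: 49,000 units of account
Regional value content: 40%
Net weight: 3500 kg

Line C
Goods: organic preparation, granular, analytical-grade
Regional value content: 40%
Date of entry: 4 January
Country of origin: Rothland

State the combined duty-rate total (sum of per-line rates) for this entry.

Line A: organic → 03.02; tablet form → 03.02.01; crude → 03.02.01.02. Scheduled 10%. quota on 03.02.01.02 exhausted → over-quota 18%; Fenwick agreement on 03.02: wholly obtained → 17% available; Fenwick agreement on 03.01.02: 03.02.01.02 not covered; preferential 17%; anti-dumping (Fenwick, 03.02): +37%; total 17% + 37% = 54%. → 54%.
Line B: organic → 03.02; tablet form → 03.02.01; technical-grade → 03.02.01.01. Scheduled 21%. Rothland agreement on 03.02.04.02: 03.02.01.01 not covered; anti-dumping (Rothland, 03.02.01): +19%; total 21% + 19% = 40%. → 40%.
Line C: organic → 03.02; granular → 03.02.03; analytical-grade → 03.02.03.01. Scheduled 35%. Rothland agreement on 03.02.04.02: 03.02.03.01 not covered. → 35%.
Sum: 54% + 40% + 35% = 129%.

129%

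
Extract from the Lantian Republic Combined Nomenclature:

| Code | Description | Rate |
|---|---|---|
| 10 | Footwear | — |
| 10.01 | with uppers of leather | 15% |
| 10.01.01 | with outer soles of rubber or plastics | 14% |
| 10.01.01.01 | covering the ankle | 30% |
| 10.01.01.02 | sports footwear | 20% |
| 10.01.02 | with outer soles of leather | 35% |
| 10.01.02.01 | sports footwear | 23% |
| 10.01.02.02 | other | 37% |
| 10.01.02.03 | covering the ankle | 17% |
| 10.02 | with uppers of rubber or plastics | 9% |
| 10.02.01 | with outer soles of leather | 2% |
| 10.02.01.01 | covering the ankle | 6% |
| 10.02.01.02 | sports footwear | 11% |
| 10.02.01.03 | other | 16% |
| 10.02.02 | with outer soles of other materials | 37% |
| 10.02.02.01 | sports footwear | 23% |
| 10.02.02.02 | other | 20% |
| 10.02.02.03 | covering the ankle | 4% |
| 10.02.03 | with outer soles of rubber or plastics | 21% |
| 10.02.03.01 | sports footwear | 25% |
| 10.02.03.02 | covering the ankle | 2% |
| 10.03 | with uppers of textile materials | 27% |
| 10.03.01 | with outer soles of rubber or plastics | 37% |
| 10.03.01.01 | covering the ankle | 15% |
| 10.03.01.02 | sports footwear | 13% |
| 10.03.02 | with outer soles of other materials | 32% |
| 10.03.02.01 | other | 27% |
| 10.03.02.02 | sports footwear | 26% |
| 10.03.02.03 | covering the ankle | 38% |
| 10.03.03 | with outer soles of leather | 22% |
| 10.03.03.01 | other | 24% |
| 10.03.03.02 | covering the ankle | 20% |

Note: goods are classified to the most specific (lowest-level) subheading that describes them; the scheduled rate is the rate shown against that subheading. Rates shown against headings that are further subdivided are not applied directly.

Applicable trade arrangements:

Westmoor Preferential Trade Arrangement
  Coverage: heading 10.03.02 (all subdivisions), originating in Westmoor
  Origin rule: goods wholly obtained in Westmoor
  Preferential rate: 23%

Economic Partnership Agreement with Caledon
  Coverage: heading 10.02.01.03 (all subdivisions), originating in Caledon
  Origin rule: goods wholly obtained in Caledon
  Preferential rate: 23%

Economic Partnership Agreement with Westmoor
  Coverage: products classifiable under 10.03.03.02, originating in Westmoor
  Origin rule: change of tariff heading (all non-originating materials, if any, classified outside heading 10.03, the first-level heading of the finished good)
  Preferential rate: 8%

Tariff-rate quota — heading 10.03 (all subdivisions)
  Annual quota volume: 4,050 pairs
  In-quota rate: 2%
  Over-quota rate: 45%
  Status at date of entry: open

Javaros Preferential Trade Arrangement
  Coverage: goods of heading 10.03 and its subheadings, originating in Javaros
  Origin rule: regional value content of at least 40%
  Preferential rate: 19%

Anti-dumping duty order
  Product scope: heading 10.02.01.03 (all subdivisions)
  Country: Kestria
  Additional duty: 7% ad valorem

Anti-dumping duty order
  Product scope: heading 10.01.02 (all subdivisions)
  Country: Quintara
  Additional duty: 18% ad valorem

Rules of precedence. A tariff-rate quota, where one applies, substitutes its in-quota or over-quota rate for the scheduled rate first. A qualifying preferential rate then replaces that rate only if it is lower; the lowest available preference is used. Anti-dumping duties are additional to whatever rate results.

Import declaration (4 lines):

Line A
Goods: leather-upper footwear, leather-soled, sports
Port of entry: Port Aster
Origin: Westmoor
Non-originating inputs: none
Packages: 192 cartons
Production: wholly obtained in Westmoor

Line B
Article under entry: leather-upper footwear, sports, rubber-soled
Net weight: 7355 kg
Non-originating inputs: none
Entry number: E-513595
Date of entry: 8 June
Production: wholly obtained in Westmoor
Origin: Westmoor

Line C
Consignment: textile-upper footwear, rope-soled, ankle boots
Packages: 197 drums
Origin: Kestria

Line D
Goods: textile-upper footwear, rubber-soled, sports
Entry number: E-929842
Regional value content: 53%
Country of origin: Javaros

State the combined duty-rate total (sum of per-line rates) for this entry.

Line A: leather-upper → 10.01; leather-soled → 10.01.02; sports → 10.01.02.01. Scheduled 23%. Westmoor agreement on 10.03.02: 10.01.02.01 not covered; Westmoor agreement on 10.03.03.02: 10.01.02.01 not covered. → 23%.
Line B: leather-upper → 10.01; rubber-soled → 10.01.01; sports → 10.01.01.02. Scheduled 20%. Westmoor agreement on 10.03.02: 10.01.01.02 not covered; Westmoor agreement on 10.03.03.02: 10.01.01.02 not covered. → 20%.
Line C: textile-upper → 10.03; rope-soled → 10.03.02; ankle boots → 10.03.02.03. Scheduled 38%. quota on 10.03 open → in-quota 2%. → 2%.
Line D: textile-upper → 10.03; rubber-soled → 10.03.01; sports → 10.03.01.02. Scheduled 13%. quota on 10.03 open → in-quota 2%; Javaros agreement on 10.03: RVC ≥ 40% → 19% available; preference 19% not lower than 2% → no reduction. → 2%.
Sum: 23% + 20% + 2% + 2% = 47%.

47%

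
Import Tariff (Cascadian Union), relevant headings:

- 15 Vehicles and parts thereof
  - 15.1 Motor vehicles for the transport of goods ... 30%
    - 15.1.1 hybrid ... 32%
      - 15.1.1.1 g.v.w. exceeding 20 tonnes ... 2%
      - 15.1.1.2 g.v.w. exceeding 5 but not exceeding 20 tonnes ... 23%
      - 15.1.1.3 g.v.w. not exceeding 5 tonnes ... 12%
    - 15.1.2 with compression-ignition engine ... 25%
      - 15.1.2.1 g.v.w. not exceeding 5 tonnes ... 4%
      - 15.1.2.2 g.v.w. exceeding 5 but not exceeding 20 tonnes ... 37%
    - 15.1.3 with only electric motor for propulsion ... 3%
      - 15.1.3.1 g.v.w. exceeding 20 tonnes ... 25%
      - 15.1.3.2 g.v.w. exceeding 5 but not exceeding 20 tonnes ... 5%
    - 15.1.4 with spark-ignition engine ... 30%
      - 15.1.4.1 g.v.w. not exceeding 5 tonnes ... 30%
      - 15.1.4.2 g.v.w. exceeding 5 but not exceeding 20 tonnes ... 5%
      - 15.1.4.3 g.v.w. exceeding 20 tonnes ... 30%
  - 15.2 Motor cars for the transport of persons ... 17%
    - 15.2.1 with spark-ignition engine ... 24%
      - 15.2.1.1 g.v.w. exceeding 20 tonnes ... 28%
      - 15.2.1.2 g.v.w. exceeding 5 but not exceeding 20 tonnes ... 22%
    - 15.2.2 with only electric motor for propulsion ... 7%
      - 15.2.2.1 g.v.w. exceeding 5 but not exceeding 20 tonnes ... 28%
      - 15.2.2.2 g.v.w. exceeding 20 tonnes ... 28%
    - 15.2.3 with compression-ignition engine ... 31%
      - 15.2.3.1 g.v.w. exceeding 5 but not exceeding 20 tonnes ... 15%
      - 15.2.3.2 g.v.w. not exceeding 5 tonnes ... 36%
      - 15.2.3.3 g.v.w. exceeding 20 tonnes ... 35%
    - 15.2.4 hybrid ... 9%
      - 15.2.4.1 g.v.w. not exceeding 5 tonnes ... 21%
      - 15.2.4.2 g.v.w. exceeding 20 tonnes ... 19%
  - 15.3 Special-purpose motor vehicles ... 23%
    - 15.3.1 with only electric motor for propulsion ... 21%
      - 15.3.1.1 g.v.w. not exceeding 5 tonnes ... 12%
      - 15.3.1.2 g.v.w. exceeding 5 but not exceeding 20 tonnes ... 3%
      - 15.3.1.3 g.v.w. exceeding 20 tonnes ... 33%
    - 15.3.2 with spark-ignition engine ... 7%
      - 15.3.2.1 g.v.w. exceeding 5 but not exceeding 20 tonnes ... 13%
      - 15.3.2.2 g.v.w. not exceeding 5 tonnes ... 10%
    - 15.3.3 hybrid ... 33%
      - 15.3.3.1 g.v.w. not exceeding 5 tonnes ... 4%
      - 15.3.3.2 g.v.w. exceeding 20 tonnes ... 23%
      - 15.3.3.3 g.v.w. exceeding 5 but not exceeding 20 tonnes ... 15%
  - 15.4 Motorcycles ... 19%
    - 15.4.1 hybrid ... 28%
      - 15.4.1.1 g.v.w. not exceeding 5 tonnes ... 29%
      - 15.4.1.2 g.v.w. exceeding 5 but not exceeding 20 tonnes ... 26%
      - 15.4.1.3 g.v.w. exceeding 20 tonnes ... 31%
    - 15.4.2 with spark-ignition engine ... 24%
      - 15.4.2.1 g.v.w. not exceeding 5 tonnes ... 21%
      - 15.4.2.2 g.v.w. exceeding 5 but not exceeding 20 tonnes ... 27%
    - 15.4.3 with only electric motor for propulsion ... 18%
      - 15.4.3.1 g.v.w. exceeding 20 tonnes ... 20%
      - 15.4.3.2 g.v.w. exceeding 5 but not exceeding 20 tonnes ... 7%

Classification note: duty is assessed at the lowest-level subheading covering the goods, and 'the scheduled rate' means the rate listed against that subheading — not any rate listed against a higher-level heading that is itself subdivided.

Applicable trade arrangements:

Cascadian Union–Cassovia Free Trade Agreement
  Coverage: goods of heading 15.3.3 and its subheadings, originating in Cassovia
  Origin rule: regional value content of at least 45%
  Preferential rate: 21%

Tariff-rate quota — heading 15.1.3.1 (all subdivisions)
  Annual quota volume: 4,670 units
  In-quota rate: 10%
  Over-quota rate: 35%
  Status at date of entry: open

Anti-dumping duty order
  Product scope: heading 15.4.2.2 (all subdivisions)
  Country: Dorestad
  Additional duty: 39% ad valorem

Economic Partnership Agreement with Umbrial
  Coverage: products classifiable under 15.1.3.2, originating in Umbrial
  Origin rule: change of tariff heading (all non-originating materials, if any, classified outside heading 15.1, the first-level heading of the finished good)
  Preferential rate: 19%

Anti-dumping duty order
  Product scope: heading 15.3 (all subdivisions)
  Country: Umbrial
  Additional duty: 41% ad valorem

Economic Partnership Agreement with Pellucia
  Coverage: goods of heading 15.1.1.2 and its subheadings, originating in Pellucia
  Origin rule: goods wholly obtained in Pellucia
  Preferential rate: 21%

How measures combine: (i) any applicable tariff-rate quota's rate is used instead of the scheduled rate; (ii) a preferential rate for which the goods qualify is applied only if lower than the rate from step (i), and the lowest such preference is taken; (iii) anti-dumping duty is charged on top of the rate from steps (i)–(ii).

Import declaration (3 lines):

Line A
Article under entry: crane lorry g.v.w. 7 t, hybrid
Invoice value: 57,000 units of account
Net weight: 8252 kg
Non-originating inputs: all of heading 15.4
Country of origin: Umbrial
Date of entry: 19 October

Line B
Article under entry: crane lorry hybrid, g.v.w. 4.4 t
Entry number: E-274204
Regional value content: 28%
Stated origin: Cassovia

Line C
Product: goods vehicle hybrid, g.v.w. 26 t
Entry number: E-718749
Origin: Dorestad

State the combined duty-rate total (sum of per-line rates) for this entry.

62%

Line A: crane lorry → 15.3; hybrid → 15.3.3; g.v.w. 7 t → 15.3.3.3. Scheduled 15%. Umbrial agreement on 15.1.3.2: 15.3.3.3 not covered; anti-dumping (Umbrial, 15.3): +41%; total 15% + 41% = 56%. → 56%.
Line B: crane lorry → 15.3; hybrid → 15.3.3; g.v.w. 4.4 t → 15.3.3.1. Scheduled 4%. Cassovia agreement on 15.3.3: RVC < 45%. → 4%.
Line C: goods vehicle → 15.1; hybrid → 15.1.1; g.v.w. 26 t → 15.1.1.1. Scheduled 2%. No special measure applies. → 2%.
Sum: 56% + 4% + 2% = 62%.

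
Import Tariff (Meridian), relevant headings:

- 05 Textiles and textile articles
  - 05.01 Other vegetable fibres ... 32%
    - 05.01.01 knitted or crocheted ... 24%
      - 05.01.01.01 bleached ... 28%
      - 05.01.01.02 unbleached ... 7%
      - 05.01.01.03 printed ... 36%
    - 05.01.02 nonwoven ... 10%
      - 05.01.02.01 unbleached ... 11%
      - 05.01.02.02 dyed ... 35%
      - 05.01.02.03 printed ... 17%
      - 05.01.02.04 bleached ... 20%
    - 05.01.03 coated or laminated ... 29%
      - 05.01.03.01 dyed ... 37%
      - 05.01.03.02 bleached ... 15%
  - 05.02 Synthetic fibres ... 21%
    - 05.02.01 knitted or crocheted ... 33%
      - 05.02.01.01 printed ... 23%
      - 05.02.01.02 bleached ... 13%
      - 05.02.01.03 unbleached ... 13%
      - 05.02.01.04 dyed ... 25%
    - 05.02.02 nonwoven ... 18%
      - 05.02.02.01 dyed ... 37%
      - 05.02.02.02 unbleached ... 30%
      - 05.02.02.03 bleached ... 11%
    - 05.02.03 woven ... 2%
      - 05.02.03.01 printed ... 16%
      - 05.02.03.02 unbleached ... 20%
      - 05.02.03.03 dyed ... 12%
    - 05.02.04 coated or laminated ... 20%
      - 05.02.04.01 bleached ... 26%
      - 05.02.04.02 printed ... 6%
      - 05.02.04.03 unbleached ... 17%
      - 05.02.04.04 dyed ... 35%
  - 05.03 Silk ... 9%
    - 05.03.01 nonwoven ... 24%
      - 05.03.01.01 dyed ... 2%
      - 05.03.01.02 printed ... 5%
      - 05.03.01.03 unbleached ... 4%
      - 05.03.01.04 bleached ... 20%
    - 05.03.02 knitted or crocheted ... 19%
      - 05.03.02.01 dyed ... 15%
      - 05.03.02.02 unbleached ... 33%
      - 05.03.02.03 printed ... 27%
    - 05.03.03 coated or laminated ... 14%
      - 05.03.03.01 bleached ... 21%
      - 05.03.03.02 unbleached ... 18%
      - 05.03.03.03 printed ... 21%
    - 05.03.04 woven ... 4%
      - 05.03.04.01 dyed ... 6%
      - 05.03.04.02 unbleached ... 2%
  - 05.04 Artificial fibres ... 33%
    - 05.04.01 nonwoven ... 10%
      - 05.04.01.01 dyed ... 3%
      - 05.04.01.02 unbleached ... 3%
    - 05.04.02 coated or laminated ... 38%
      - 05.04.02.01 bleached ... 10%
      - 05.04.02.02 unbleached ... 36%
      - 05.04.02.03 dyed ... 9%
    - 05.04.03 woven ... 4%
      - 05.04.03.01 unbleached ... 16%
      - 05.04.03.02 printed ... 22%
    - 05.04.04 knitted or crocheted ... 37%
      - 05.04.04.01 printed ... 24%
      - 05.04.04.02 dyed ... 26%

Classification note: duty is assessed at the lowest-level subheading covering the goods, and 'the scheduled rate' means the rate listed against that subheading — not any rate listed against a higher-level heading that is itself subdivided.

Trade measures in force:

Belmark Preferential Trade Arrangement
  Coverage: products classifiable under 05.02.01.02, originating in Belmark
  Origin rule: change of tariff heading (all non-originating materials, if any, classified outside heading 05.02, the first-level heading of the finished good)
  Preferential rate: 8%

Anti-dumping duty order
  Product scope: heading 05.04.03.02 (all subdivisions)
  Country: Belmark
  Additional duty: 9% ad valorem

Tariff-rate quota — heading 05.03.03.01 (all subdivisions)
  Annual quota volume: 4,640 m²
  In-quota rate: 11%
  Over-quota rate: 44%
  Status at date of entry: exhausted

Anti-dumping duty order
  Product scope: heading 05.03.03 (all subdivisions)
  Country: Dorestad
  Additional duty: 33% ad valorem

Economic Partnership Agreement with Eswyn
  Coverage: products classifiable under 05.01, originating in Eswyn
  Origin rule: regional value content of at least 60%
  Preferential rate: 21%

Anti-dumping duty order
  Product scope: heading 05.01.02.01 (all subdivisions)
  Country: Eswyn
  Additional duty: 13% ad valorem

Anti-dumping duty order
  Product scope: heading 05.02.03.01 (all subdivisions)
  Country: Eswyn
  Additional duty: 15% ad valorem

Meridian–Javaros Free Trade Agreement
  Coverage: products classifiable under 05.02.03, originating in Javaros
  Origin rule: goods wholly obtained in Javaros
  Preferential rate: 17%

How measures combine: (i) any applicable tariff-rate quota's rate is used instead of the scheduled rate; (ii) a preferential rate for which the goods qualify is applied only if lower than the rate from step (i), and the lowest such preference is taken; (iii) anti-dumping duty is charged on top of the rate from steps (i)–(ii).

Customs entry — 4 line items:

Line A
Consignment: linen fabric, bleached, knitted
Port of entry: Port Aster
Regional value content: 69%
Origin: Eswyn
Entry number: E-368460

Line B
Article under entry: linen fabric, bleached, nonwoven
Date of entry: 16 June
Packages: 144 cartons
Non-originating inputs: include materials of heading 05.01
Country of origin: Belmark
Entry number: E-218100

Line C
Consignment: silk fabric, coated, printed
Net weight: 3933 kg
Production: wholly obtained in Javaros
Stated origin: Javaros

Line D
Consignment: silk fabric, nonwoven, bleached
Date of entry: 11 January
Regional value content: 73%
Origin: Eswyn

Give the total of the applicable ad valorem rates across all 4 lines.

82%

Line A: linen → 05.01; knitted → 05.01.01; bleached → 05.01.01.01. Scheduled 28%. Eswyn agreement on 05.01: RVC ≥ 60% → 21% available; preferential 21%. → 21%.
Line B: linen → 05.01; nonwoven → 05.01.02; bleached → 05.01.02.04. Scheduled 20%. Belmark agreement on 05.02.01.02: 05.01.02.04 not covered. → 20%.
Line C: silk → 05.03; coated → 05.03.03; printed → 05.03.03.03. Scheduled 21%. Javaros agreement on 05.02.03: 05.03.03.03 not covered. → 21%.
Line D: silk → 05.03; nonwoven → 05.03.01; bleached → 05.03.01.04. Scheduled 20%. Eswyn agreement on 05.01: 05.03.01.04 not covered. → 20%.
Sum: 21% + 20% + 21% + 20% = 82%.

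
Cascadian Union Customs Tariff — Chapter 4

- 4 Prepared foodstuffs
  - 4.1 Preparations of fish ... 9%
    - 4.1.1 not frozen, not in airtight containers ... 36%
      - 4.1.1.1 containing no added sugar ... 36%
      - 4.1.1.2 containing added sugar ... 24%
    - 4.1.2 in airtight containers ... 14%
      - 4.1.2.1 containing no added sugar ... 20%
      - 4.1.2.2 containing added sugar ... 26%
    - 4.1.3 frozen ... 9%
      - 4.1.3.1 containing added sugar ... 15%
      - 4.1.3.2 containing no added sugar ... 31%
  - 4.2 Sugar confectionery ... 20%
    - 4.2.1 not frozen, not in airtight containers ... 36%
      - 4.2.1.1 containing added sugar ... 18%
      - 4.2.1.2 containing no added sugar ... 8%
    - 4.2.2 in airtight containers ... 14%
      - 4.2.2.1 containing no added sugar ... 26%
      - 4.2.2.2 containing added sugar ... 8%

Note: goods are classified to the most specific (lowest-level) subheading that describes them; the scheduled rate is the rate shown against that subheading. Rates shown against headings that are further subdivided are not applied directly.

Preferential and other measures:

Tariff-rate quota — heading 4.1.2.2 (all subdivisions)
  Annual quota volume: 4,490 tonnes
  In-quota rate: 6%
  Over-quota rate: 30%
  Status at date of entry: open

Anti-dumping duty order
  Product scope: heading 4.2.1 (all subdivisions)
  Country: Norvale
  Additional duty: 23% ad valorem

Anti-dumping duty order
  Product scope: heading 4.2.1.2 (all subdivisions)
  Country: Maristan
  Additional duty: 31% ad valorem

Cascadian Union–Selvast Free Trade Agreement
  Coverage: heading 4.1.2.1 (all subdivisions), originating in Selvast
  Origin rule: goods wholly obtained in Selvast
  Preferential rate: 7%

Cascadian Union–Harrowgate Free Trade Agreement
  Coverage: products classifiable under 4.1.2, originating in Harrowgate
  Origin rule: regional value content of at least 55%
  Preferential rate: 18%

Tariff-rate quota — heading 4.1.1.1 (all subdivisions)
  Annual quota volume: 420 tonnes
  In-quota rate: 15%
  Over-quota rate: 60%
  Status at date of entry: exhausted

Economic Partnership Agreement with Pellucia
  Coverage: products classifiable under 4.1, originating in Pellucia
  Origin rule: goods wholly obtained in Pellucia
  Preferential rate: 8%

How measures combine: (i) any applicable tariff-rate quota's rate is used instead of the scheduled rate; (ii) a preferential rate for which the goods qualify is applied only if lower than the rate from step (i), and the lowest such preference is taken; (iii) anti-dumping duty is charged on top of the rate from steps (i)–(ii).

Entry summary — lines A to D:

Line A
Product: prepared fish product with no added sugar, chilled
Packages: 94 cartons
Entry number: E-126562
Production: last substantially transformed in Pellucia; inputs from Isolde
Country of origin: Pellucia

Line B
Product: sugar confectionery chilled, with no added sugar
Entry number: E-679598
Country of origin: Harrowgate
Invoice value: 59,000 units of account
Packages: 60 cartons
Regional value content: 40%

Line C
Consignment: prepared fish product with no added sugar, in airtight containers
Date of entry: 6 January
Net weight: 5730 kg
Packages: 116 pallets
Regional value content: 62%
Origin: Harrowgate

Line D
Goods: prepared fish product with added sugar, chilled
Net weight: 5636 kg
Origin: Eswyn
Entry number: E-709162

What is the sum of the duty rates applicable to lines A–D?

Line A: prepared fish product → 4.1; chilled → 4.1.1; with no added sugar → 4.1.1.1. Scheduled 36%. quota on 4.1.1.1 exhausted → over-quota 60%; Pellucia agreement on 4.1: not wholly obtained. → 60%.
Line B: sugar confectionery → 4.2; chilled → 4.2.1; with no added sugar → 4.2.1.2. Scheduled 8%. Harrowgate agreement on 4.1.2: 4.2.1.2 not covered. → 8%.
Line C: prepared fish product → 4.1; in airtight containers → 4.1.2; with no added sugar → 4.1.2.1. Scheduled 20%. Harrowgate agreement on 4.1.2: RVC ≥ 55% → 18% available; preferential 18%. → 18%.
Line D: prepared fish product → 4.1; chilled → 4.1.1; with added sugar → 4.1.1.2. Scheduled 24%. No special measure applies. → 24%.
Sum: 60% + 8% + 18% + 24% = 110%.

110%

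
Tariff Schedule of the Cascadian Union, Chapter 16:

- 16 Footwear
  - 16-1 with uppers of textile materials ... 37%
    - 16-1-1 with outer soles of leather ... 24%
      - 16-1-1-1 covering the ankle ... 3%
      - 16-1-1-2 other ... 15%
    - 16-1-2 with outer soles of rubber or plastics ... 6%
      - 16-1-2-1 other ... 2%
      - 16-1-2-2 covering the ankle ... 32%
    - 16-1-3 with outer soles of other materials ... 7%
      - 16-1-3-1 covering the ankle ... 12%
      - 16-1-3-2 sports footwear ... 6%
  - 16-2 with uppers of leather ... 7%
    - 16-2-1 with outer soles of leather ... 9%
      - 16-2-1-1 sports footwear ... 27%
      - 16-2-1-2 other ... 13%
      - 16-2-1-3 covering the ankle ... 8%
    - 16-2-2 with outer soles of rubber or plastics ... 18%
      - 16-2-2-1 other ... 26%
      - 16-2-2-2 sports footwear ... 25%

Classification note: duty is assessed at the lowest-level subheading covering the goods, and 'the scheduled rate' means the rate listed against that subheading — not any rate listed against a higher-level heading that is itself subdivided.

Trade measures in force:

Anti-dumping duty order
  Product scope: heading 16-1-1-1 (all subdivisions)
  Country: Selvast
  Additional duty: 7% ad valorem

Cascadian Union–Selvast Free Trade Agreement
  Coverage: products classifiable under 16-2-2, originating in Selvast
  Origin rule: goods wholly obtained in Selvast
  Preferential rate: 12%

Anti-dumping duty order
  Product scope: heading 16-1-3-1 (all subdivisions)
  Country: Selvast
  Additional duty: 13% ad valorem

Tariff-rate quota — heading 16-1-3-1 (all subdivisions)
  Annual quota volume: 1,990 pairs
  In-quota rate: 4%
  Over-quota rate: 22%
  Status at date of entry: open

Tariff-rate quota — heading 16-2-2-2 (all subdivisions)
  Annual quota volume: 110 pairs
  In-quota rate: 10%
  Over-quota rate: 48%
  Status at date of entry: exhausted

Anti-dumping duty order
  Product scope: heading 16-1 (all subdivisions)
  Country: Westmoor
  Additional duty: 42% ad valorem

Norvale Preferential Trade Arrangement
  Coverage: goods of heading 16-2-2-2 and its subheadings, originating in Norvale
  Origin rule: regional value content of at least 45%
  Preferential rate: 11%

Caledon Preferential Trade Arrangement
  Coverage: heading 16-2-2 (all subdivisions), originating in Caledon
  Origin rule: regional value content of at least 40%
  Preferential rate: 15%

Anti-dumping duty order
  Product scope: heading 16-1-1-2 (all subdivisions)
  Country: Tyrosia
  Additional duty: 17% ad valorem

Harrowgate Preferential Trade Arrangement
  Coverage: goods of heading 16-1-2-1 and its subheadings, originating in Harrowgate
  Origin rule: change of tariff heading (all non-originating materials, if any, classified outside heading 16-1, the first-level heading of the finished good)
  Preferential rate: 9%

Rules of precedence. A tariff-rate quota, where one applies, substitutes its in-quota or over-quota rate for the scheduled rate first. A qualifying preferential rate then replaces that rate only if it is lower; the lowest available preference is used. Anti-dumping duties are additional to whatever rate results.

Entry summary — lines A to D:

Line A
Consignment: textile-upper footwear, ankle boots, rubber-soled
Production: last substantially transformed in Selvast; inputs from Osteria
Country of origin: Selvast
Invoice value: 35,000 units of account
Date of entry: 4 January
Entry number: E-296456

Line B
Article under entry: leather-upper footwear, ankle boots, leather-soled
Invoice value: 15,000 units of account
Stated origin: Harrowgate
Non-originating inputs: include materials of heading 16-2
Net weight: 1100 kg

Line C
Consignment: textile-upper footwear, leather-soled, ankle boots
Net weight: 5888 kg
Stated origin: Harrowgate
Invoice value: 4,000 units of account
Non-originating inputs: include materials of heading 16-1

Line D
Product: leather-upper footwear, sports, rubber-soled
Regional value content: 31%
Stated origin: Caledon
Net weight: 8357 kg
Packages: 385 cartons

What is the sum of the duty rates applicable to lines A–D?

91%

Line A: textile-upper → 16-1; rubber-soled → 16-1-2; ankle boots → 16-1-2-2. Scheduled 32%. Selvast agreement on 16-2-2: 16-1-2-2 not covered. → 32%.
Line B: leather-upper → 16-2; leather-soled → 16-2-1; ankle boots → 16-2-1-3. Scheduled 8%. Harrowgate agreement on 16-1-2-1: 16-2-1-3 not covered. → 8%.
Line C: textile-upper → 16-1; leather-soled → 16-1-1; ankle boots → 16-1-1-1. Scheduled 3%. Harrowgate agreement on 16-1-2-1: 16-1-1-1 not covered. → 3%.
Line D: leather-upper → 16-2; rubber-soled → 16-2-2; sports → 16-2-2-2. Scheduled 25%. quota on 16-2-2-2 exhausted → over-quota 48%; Caledon agreement on 16-2-2: RVC < 40%. → 48%.
Sum: 32% + 8% + 3% + 48% = 91%.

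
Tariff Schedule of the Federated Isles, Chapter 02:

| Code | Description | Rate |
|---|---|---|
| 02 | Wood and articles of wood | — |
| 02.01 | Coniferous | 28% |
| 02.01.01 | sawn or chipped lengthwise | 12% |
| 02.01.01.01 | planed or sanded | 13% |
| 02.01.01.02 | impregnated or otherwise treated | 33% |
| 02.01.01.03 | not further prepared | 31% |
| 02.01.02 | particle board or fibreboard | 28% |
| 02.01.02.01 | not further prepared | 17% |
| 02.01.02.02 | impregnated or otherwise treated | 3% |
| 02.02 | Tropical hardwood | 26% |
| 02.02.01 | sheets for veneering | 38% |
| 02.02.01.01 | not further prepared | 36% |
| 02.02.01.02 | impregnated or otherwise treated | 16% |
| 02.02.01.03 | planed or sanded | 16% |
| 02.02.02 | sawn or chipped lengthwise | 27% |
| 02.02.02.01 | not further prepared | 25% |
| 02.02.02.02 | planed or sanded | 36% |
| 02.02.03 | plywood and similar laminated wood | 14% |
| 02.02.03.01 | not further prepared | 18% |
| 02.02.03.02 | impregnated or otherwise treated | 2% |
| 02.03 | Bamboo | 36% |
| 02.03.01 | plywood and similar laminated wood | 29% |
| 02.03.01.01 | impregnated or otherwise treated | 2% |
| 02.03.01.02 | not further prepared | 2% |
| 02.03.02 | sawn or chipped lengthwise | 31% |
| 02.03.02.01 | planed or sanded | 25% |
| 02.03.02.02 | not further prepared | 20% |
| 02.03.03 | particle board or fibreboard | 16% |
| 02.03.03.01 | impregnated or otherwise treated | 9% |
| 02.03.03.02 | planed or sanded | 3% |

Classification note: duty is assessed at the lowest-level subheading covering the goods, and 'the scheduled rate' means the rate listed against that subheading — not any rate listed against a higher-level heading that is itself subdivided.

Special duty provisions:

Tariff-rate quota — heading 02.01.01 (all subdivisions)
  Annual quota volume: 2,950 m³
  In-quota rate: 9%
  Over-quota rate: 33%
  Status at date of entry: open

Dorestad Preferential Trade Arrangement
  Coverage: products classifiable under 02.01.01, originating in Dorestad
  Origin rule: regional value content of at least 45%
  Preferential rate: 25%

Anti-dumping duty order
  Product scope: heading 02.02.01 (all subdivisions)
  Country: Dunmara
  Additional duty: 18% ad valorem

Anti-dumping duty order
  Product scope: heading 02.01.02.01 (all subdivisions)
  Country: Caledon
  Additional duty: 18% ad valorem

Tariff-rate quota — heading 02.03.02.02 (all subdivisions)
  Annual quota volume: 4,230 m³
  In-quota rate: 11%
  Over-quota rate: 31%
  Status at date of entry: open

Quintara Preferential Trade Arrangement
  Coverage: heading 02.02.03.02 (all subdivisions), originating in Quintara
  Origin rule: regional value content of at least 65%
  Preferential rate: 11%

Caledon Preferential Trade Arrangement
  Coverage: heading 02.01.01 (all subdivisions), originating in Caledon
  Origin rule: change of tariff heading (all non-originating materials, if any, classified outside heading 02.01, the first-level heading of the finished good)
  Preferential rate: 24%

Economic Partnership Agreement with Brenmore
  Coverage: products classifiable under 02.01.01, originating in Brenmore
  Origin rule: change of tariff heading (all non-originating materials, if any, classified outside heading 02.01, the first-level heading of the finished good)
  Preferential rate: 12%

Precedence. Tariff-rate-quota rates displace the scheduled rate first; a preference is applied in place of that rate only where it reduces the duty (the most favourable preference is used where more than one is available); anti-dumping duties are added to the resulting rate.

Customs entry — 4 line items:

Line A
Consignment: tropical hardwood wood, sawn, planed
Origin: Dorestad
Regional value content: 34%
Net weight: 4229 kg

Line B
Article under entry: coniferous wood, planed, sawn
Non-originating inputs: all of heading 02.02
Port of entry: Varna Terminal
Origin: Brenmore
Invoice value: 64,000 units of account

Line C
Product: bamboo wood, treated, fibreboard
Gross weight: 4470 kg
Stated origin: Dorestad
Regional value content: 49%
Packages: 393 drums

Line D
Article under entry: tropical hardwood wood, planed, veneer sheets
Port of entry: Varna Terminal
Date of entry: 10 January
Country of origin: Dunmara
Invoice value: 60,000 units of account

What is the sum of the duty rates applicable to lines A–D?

88%

Line A: tropical hardwood → 02.02; sawn → 02.02.02; planed → 02.02.02.02. Scheduled 36%. Dorestad agreement on 02.01.01: 02.02.02.02 not covered. → 36%.
Line B: coniferous → 02.01; sawn → 02.01.01; planed → 02.01.01.01. Scheduled 13%. quota on 02.01.01 open → in-quota 9%; Brenmore agreement on 02.01.01: CTH met → 12% available; preference 12% not lower than 9% → no reduction. → 9%.
Line C: bamboo → 02.03; fibreboard → 02.03.03; treated → 02.03.03.01. Scheduled 9%. Dorestad agreement on 02.01.01: 02.03.03.01 not covered. → 9%.
Line D: tropical hardwood → 02.02; veneer sheets → 02.02.01; planed → 02.02.01.03. Scheduled 16%. anti-dumping (Dunmara, 02.02.01): +18%; total 16% + 18% = 34%. → 34%.
Sum: 36% + 9% + 9% + 34% = 88%.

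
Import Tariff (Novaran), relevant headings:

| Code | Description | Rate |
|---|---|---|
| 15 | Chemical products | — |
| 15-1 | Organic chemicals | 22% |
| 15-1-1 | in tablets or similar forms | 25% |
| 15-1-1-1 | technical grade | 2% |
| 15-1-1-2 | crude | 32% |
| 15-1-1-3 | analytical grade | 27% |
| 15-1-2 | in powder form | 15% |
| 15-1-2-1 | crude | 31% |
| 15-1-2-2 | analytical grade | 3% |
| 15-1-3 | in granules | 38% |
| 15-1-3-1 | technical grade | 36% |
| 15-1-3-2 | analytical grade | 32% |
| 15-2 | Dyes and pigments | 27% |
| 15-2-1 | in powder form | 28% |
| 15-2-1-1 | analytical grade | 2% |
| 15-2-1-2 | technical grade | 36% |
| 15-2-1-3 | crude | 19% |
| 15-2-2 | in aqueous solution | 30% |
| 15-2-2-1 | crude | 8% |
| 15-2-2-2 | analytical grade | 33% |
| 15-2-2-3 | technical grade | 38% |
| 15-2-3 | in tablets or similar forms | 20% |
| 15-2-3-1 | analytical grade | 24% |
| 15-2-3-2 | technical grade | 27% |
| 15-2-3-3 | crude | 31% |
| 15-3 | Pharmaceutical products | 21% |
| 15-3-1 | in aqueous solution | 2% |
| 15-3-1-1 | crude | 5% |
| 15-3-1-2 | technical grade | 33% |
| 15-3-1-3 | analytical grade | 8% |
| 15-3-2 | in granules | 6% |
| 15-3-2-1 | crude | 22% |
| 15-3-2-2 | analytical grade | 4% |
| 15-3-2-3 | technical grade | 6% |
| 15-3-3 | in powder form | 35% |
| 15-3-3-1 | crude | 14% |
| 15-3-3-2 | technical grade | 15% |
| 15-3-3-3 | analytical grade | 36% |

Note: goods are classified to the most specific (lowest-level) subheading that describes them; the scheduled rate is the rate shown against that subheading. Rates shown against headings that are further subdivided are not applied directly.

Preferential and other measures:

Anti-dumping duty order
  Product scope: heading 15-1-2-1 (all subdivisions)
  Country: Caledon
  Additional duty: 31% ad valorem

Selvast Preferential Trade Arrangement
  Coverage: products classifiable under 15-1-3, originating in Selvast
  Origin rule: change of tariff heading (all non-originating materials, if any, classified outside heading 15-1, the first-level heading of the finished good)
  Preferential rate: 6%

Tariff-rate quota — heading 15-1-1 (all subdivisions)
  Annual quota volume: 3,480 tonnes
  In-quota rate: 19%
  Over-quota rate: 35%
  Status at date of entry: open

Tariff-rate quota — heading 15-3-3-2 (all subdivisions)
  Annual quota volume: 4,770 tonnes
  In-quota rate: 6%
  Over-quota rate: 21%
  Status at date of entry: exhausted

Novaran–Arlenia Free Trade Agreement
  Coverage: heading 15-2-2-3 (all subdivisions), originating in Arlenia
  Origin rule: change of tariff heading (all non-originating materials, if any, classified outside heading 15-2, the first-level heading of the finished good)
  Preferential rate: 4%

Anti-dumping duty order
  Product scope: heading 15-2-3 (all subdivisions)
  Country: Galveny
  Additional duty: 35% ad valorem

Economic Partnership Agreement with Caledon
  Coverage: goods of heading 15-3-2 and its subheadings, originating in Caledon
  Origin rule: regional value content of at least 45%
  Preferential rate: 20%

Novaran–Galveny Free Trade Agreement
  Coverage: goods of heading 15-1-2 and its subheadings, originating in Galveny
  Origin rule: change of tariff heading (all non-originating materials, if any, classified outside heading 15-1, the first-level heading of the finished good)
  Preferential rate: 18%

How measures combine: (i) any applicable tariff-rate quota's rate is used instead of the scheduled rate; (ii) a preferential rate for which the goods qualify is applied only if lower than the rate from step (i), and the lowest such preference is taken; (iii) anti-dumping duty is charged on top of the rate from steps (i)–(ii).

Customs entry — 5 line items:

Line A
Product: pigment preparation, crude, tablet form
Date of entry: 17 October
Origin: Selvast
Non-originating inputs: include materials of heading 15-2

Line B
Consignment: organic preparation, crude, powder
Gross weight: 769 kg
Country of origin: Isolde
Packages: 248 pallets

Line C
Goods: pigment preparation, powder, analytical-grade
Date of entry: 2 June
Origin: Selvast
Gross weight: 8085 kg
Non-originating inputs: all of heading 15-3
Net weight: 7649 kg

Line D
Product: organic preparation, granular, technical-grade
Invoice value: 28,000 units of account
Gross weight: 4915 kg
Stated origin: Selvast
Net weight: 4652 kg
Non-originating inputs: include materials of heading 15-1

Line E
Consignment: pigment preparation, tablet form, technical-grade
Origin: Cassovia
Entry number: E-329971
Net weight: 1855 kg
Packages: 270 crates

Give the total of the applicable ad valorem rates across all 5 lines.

Line A: pigment → 15-2; tablet form → 15-2-3; crude → 15-2-3-3. Scheduled 31%. Selvast agreement on 15-1-3: 15-2-3-3 not covered. → 31%.
Line B: organic → 15-1; powder → 15-1-2; crude → 15-1-2-1. Scheduled 31%. No special measure applies. → 31%.
Line C: pigment → 15-2; powder → 15-2-1; analytical-grade → 15-2-1-1. Scheduled 2%. Selvast agreement on 15-1-3: 15-2-1-1 not covered. → 2%.
Line D: organic → 15-1; granular → 15-1-3; technical-grade → 15-1-3-1. Scheduled 36%. Selvast agreement on 15-1-3: CTH not met. → 36%.
Line E: pigment → 15-2; tablet form → 15-2-3; technical-grade → 15-2-3-2. Scheduled 27%. No special measure applies. → 27%.
Sum: 31% + 31% + 2% + 36% + 27% = 127%.

127%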